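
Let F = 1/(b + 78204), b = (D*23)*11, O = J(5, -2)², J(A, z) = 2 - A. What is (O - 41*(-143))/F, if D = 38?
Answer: 515667296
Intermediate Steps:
O = 9 (O = (2 - 1*5)² = (2 - 5)² = (-3)² = 9)
b = 9614 (b = (38*23)*11 = 874*11 = 9614)
F = 1/87818 (F = 1/(9614 + 78204) = 1/87818 ≈ 1.1387e-5)
(O - 41*(-143))/F = (9 - 41*(-143))/(1/87818) = (9 + 5863)*87818 = 5872*87818 = 515667296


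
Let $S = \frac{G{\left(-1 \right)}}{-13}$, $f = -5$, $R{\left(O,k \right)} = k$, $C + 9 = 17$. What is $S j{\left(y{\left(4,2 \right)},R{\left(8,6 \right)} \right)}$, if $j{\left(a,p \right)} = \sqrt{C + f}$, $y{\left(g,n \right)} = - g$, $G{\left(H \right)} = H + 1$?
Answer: $0$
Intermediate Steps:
$C = 8$ ($C = -9 + 17 = 8$)
$G{\left(H \right)} = 1 + H$
$S = 0$ ($S = \frac{1 - 1}{-13} = 0 \left(- \frac{1}{13}\right) = 0$)
$j{\left(a,p \right)} = \sqrt{3}$ ($j{\left(a,p \right)} = \sqrt{8 - 5} = \sqrt{3}$)
$S j{\left(y{\left(4,2 \right)},R{\left(8,6 \right)} \right)} = 0 \sqrt{3} = 0$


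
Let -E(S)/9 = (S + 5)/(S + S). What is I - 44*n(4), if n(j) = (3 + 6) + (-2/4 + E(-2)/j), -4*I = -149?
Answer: -411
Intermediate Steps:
I = 149/4 (I = -1/4*(-149) = 149/4 ≈ 37.250)
E(S) = -9*(5 + S)/(2*S) (E(S) = -9*(S + 5)/(S + S) = -9*(5 + S)/(2*S))
n(j) = 17/2 + 27/(4*j) (n(j) = (3 + 6) + (-2/4 + ((9/2)*(-5 - 1*(-2))/(-2))/j) = 9 + (-2*1/4 + ((9/2)*(-1/2)*(-5 + 2))/j) = 9 + (-1/2 + ((9/2)*(-1/2)*(-3))/j) = 9 + (-1/2 + 27/(4*j)) = 17/2 + 27/(4*j))
I - 44*n(4) = 149/4 - 11*(27 + 34*4)/4 = 149/4 - 11*(27 + 136)/4 = 149/4 - 11*163/4 = 149/4 - 44*163/16 = 149/4 - 1793/4 = -411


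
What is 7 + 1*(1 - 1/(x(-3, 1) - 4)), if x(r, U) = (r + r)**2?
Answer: 255/32 ≈ 7.9688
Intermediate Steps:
x(r, U) = 4*r**2 (x(r, U) = (2*r)**2 = 4*r**2)
7 + 1*(1 - 1/(x(-3, 1) - 4)) = 7 + 1*(1 - 1/(4*(-3)**2 - 4)) = 7 + 1*(1 - 1/(4*9 - 4)) = 7 + 1*(1 - 1/(36 - 4)) = 7 + 1*(1 - 1/32) = 7 + 1*(31/32) = 7 + 31/32 = 255/32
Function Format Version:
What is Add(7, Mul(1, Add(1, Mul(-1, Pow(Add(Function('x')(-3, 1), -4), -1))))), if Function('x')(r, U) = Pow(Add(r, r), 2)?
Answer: Rational(255, 32) ≈ 7.9688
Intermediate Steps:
Function('x')(r, U) = Mul(4, Pow(r, 2)) (Function('x')(r, U) = Pow(Mul(2, r), 2) = Mul(4, Pow(r, 2)))
Add(7, Mul(1, Add(1, Mul(-1, Pow(Add(Function('x')(-3, 1), -4), -1))))) = Add(7, Mul(1, Add(1, Mul(-1, Pow(Add(Mul(4, Pow(-3, 2)), -4), -1))))) = Add(7, Mul(1, Add(1, Mul(-1, Pow(Add(Mul(4, 9), -4), -1))))) = Add(7, Mul(1, Add(1, Mul(-1, Pow(Add(36, -4), -1))))) = Add(7, Mul(1, Add(1, Mul(-1, Pow(32, -1))))) = Add(7, Mul(1, Add(1, Mul(-1, Rational(1, 32))))) = Add(7, Mul(1, Add(1, Rational(-1, 32)))) = Add(7, Mul(1, Rational(31, 32))) = Add(7, Rational(31, 32)) = Rational(255, 32)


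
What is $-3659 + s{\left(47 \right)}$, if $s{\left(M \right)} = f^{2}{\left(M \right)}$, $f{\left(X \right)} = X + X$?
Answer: $5177$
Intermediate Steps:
$f{\left(X \right)} = 2 X$
$s{\left(M \right)} = 4 M^{2}$ ($s{\left(M \right)} = \left(2 M\right)^{2} = 4 M^{2}$)
$-3659 + s{\left(47 \right)} = -3659 + 4 \cdot 47^{2} = -3659 + 4 \cdot 2209 = -3659 + 8836 = 5177$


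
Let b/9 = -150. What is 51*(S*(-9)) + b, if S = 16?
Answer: -8694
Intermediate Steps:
b = -1350 (b = 9*(-150) = -1350)
51*(S*(-9)) + b = 51*(16*(-9)) - 1350 = 51*(-144) - 1350 = -7344 - 1350 = -8694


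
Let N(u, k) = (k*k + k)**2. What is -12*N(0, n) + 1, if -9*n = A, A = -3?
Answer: -37/27 ≈ -1.3704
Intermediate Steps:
n = 1/3 (n = -1/9*(-3) = 1/3 ≈ 0.33333)
N(u, k) = (k + k**2)**2 (N(u, k) = (k**2 + k)**2 = (k + k**2)**2)
-12*N(0, n) + 1 = -12*(1/3)**2*(1 + 1/3)**2 + 1 = -4*(4/3)**2/3 + 1 = -4*16/(3*9) + 1 = -12*16/81 + 1 = -64/27 + 1 = -37/27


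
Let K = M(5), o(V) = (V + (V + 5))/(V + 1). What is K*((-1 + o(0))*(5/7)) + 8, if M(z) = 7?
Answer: 28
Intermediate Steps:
o(V) = (5 + 2*V)/(1 + V) (o(V) = (V + (5 + V))/(1 + V) = (5 + 2*V)/(1 + V))
K = 7
K*((-1 + o(0))*(5/7)) + 8 = 7*((-1 + (5 + 2*0)/(1 + 0))*(5/7)) + 8 = 7*((-1 + (5 + 0)/1)*(5*(⅐))) + 8 = 7*((-1 + 1*5)*(5/7)) + 8 = 7*((-1 + 5)*(5/7)) + 8 = 7*(4*(5/7)) + 8 = 7*(20/7) + 8 = 20 + 8 = 28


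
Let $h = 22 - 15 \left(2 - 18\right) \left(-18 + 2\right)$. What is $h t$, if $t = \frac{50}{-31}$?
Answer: $\frac{190900}{31} \approx 6158.1$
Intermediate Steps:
$t = - \frac{50}{31}$ ($t = 50 \left(- \frac{1}{31}\right) = - \frac{50}{31} \approx -1.6129$)
$h = -3818$ ($h = 22 - 15 \left(\left(-16\right) \left(-16\right)\right) = 22 - 3840 = -3818$)
$h t = \left(-3818\right) \left(- \frac{50}{31}\right) = \frac{190900}{31}$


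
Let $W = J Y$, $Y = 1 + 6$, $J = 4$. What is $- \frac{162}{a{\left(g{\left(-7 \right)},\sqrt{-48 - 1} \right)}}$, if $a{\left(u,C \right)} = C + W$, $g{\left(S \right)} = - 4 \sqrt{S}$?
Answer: $- \frac{648}{119} + \frac{162 i}{119} \approx -5.4454 + 1.3613 i$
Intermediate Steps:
$Y = 7$
$W = 28$ ($W = 4 \cdot 7 = 28$)
$a{\left(u,C \right)} = 28 + C$ ($a{\left(u,C \right)} = C + 28 = 28 + C$)
$- \frac{162}{a{\left(g{\left(-7 \right)},\sqrt{-48 - 1} \right)}} = - \frac{162}{28 + \sqrt{-48 - 1}} = - \frac{162}{28 + \sqrt{-49}} = - \frac{162}{28 + 7 i} = - 162 \frac{28 - 7 i}{833} = - \frac{162 \left(28 - 7 i\right)}{833}$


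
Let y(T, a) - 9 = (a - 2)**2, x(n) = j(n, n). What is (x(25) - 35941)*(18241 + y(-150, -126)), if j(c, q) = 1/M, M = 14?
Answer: -8713446841/7 ≈ -1.2448e+9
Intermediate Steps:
j(c, q) = 1/14
x(n) = 1/14
y(T, a) = 9 + (-2 + a)**2 (y(T, a) = 9 + (a - 2)**2 = 9 + (-2 + a)**2)
(x(25) - 35941)*(18241 + y(-150, -126)) = (1/14 - 35941)*(18241 + (9 + (-2 - 126)**2)) = -503173*(18241 + (9 + (-128)**2))/14 = -503173*(18241 + (9 + 16384))/14 = -503173*(18241 + 16393)/14 = -503173/14*34634 = -8713446841/7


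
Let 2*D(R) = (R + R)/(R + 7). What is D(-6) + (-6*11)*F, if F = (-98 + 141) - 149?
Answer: 6990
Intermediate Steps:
F = -106 (F = 43 - 149 = -106)
D(R) = R/(7 + R) (D(R) = ((R + R)/(R + 7))/2 = ((2*R)/(7 + R))/2 = (2*R/(7 + R))/2 = R/(7 + R))
D(-6) + (-6*11)*F = -6/(7 - 6) - 6*11*(-106) = -6/1 - 66*(-106) = -6*1 + 6996 = -6 + 6996 = 6990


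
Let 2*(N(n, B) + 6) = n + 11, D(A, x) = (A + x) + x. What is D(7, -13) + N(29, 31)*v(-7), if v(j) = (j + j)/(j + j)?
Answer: -5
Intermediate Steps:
D(A, x) = A + 2*x
v(j) = 1 (v(j) = (2*j)/((2*j)) = (2*j)*(1/(2*j)) = 1)
N(n, B) = -1/2 + n/2 (N(n, B) = -6 + (n + 11)/2 = -6 + (11 + n)/2 = -6 + (11/2 + n/2) = -1/2 + n/2)
D(7, -13) + N(29, 31)*v(-7) = (7 + 2*(-13)) + (-1/2 + (1/2)*29)*1 = (7 - 26) + (-1/2 + 29/2)*1 = -19 + 14*1 = -19 + 14 = -5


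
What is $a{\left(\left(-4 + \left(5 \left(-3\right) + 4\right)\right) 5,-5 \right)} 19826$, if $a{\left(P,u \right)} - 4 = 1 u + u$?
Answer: $-118956$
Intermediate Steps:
$a{\left(P,u \right)} = 4 + 2 u$ ($a{\left(P,u \right)} = 4 + \left(1 u + u\right) = 4 + \left(u + u\right) = 4 + 2 u$)
$a{\left(\left(-4 + \left(5 \left(-3\right) + 4\right)\right) 5,-5 \right)} 19826 = \left(4 + 2 \left(-5\right)\right) 19826 = \left(4 - 10\right) 19826 = \left(-6\right) 19826 = -118956$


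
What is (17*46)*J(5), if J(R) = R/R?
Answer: 782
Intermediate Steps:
J(R) = 1
(17*46)*J(5) = (17*46)*1 = 782*1 = 782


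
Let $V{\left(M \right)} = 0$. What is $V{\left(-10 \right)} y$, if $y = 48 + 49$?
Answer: $0$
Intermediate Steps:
$y = 97$
$V{\left(-10 \right)} y = 0 \cdot 97 = 0$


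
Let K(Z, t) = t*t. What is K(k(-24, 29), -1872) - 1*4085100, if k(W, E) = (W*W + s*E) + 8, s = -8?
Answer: -580716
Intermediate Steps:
k(W, E) = 8 + W² - 8*E (k(W, E) = (W*W - 8*E) + 8 = (W² - 8*E) + 8 = 8 + W² - 8*E)
K(Z, t) = t²
K(k(-24, 29), -1872) - 1*4085100 = (-1872)² - 1*4085100 = 3504384 - 4085100 = -580716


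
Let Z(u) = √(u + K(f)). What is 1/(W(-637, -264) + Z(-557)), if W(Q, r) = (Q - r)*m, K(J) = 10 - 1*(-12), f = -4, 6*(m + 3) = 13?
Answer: 2238/699497 - 36*I*√535/3497485 ≈ 0.0031994 - 0.00023808*I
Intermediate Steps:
m = -⅚ (m = -3 + (⅙)*13 = -3 + 13/6 = -⅚ ≈ -0.83333)
K(J) = 22 (K(J) = 10 + 12 = 22)
W(Q, r) = -5*Q/6 + 5*r/6 (W(Q, r) = (Q - r)*(-⅚) = -5*Q/6 + 5*r/6)
Z(u) = √(22 + u) (Z(u) = √(u + 22) = √(22 + u))
1/(W(-637, -264) + Z(-557)) = 1/((-⅚*(-637) + (⅚)*(-264)) + √(22 - 557)) = 1/((3185/6 - 220) + √(-535)) = 1/(1865/6 + I*√535)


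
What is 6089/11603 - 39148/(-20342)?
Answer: 289048341/118014113 ≈ 2.4493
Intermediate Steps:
6089/11603 - 39148/(-20342) = 6089*(1/11603) - 39148*(-1/20342) = 6089/11603 + 19574/10171 = 289048341/118014113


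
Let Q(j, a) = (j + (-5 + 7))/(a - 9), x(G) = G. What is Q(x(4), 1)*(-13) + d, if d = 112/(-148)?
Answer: 1331/148 ≈ 8.9932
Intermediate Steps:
d = -28/37 (d = 112*(-1/148) = -28/37 ≈ -0.75676)
Q(j, a) = (2 + j)/(-9 + a) (Q(j, a) = (j + 2)/(-9 + a) = (2 + j)/(-9 + a))
Q(x(4), 1)*(-13) + d = ((2 + 4)/(-9 + 1))*(-13) - 28/37 = (6/(-8))*(-13) - 28/37 = -1/8*6*(-13) - 28/37 = -3/4*(-13) - 28/37 = 39/4 - 28/37 = 1331/148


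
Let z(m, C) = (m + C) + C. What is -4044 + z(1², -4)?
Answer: -4051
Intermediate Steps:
z(m, C) = m + 2*C (z(m, C) = (C + m) + C = m + 2*C)
-4044 + z(1², -4) = -4044 + (1² + 2*(-4)) = -4044 + (1 - 8) = -4044 - 7 = -4051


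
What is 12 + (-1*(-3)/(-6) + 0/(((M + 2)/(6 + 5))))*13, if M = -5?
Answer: 11/2 ≈ 5.5000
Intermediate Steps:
12 + (-1*(-3)/(-6) + 0/(((M + 2)/(6 + 5))))*13 = 12 + (-1*(-3)/(-6) + 0/(((-5 + 2)/(6 + 5))))*13 = 12 + (3*(-⅙) + 0/((-3/11)))*13 = 12 + (-½ + 0/((-3*1/11)))*13 = 12 + (-½ + 0/(-3/11))*13 = 12 + (-½ + 0*(-11/3))*13 = 12 + (-½ + 0)*13 = 12 - ½*13 = 12 - 13/2 = 11/2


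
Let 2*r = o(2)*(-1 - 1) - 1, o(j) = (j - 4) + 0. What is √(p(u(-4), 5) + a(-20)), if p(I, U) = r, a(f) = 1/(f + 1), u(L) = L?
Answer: √2090/38 ≈ 1.2031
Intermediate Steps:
a(f) = 1/(1 + f)
o(j) = -4 + j (o(j) = (-4 + j) + 0 = -4 + j)
r = 3/2 (r = ((-4 + 2)*(-1 - 1) - 1)/2 = (-2*(-2) - 1)/2 = (4 - 1)/2 = (½)*3 = 3/2 ≈ 1.5000)
p(I, U) = 3/2
√(p(u(-4), 5) + a(-20)) = √(3/2 + 1/(1 - 20)) = √(3/2 + 1/(-19)) = √(3/2 - 1/19) = √(55/38) = √2090/38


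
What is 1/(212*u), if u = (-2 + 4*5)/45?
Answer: 5/424 ≈ 0.011792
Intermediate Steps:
u = ⅖ (u = (-2 + 20)*(1/45) = 18*(1/45) = ⅖ ≈ 0.40000)
1/(212*u) = 1/(212*(⅖)) = 1/(424/5) = 5/424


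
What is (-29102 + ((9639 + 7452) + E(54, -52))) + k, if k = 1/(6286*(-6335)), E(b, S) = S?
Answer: -480370494031/39821810 ≈ -12063.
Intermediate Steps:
k = -1/39821810 (k = (1/6286)*(-1/6335) = -1/39821810 ≈ -2.5112e-8)
(-29102 + ((9639 + 7452) + E(54, -52))) + k = (-29102 + ((9639 + 7452) - 52)) - 1/39821810 = (-29102 + (17091 - 52)) - 1/39821810 = (-29102 + 17039) - 1/39821810 = -12063 - 1/39821810 = -480370494031/39821810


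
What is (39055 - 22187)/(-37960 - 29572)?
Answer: -4217/16883 ≈ -0.24978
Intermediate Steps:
(39055 - 22187)/(-37960 - 29572) = 16868/(-67532) = 16868*(-1/67532) = -4217/16883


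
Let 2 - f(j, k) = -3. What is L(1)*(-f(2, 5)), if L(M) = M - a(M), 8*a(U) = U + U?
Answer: -15/4 ≈ -3.7500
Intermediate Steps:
a(U) = U/4 (a(U) = (U + U)/8 = (2*U)/8 = U/4)
L(M) = 3*M/4 (L(M) = M - M/4 = 3*M/4)
f(j, k) = 5 (f(j, k) = 2 - 1*(-3) = 2 + 3 = 5)
L(1)*(-f(2, 5)) = ((¾)*1)*(-1*5) = (¾)*(-5) = -15/4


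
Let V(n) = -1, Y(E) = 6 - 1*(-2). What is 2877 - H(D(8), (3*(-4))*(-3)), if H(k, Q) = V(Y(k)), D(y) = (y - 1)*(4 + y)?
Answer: 2878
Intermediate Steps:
Y(E) = 8 (Y(E) = 6 + 2 = 8)
D(y) = (-1 + y)*(4 + y)
H(k, Q) = -1
2877 - H(D(8), (3*(-4))*(-3)) = 2877 - 1*(-1) = 2877 + 1 = 2878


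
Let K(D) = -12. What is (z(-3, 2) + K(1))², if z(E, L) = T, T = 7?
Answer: 25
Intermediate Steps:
z(E, L) = 7
(z(-3, 2) + K(1))² = (7 - 12)² = (-5)² = 25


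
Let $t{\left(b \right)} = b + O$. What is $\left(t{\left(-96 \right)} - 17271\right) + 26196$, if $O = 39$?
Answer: $8868$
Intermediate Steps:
$t{\left(b \right)} = 39 + b$ ($t{\left(b \right)} = b + 39 = 39 + b$)
$\left(t{\left(-96 \right)} - 17271\right) + 26196 = \left(\left(39 - 96\right) - 17271\right) + 26196 = \left(-57 - 17271\right) + 26196 = -17328 + 26196 = 8868$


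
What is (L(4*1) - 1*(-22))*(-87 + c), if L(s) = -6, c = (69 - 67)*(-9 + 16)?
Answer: -1168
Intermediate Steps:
c = 14 (c = 2*7 = 14)
(L(4*1) - 1*(-22))*(-87 + c) = (-6 - 1*(-22))*(-87 + 14) = (-6 + 22)*(-73) = 16*(-73) = -1168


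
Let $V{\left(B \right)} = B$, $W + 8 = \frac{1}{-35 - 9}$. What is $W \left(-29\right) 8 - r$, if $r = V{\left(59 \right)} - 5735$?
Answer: $\frac{82910}{11} \approx 7537.3$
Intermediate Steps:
$W = - \frac{353}{44}$ ($W = -8 + \frac{1}{-35 - 9} = -8 + \frac{1}{-44} = -8 - \frac{1}{44} = - \frac{353}{44} \approx -8.0227$)
$r = -5676$ ($r = 59 - 5735 = -5676$)
$W \left(-29\right) 8 - r = \left(- \frac{353}{44}\right) \left(-29\right) 8 - -5676 = \frac{10237}{44} \cdot 8 + 5676 = \frac{20474}{11} + 5676 = \frac{82910}{11}$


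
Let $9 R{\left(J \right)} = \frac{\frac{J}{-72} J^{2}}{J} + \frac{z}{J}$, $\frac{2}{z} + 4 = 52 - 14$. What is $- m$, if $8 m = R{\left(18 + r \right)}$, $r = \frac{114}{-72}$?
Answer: $\frac{129846925}{2500015104} \approx 0.051938$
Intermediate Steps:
$z = \frac{1}{17}$ ($z = \frac{2}{-4 + \left(52 - 14\right)} = \frac{2}{-4 + 38} = \frac{2}{34} = 2 \cdot \frac{1}{34} = \frac{1}{17} \approx 0.058824$)
$r = - \frac{19}{12}$ ($r = 114 \left(- \frac{1}{72}\right) = - \frac{19}{12} \approx -1.5833$)
$R{\left(J \right)} = - \frac{J^{2}}{648} + \frac{1}{153 J}$ ($R{\left(J \right)} = \frac{\frac{\frac{J}{-72} J^{2}}{J} + \frac{1}{17 J}}{9} = \frac{\frac{J \left(- \frac{1}{72}\right) J^{2}}{J} + \frac{1}{17 J}}{9} = \frac{\frac{- \frac{J}{72} J^{2}}{J} + \frac{1}{17 J}}{9} = \frac{\frac{\left(- \frac{1}{72}\right) J^{3}}{J} + \frac{1}{17 J}}{9} = \frac{- \frac{J^{2}}{72} + \frac{1}{17 J}}{9} = - \frac{J^{2}}{648} + \frac{1}{153 J}$)
$m = - \frac{129846925}{2500015104}$ ($m = \frac{\frac{1}{11016} \frac{1}{18 - \frac{19}{12}} \left(72 - 17 \left(18 - \frac{19}{12}\right)^{3}\right)}{8} = \frac{\frac{1}{11016} \frac{1}{\frac{197}{12}} \left(72 - 17 \left(\frac{197}{12}\right)^{3}\right)}{8} = \frac{\frac{1}{11016} \cdot \frac{12}{197} \left(72 - \frac{129971341}{1728}\right)}{8} = \frac{\frac{1}{11016} \cdot \frac{12}{197} \left(- \frac{129846925}{1728}\right)}{8} = \frac{1}{8} \left(- \frac{129846925}{312501888}\right) = - \frac{129846925}{2500015104} \approx -0.051938$)
$- m = \left(-1\right) \left(- \frac{129846925}{2500015104}\right) = \frac{129846925}{2500015104}$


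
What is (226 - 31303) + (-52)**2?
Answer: -28373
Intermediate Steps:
(226 - 31303) + (-52)**2 = -31077 + 2704 = -28373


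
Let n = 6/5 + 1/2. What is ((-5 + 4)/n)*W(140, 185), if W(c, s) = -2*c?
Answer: 2800/17 ≈ 164.71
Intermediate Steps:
n = 17/10 (n = 6*(⅕) + 1*(½) = 6/5 + ½ = 17/10 ≈ 1.7000)
((-5 + 4)/n)*W(140, 185) = ((-5 + 4)/(17/10))*(-2*140) = ((10/17)*(-1))*(-280) = -10/17*(-280) = 2800/17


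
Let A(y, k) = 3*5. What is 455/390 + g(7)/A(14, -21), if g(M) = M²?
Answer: 133/30 ≈ 4.4333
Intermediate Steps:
A(y, k) = 15
455/390 + g(7)/A(14, -21) = 455/390 + 7²/15 = 455*(1/390) + 49*(1/15) = 7/6 + 49/15 = 133/30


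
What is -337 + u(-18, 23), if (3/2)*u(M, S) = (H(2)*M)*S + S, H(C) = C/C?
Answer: -1793/3 ≈ -597.67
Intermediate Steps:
H(C) = 1
u(M, S) = 2*S/3 + 2*M*S/3 (u(M, S) = 2*((1*M)*S + S)/3 = 2*(M*S + S)/3 = 2*(S + M*S)/3 = 2*S/3 + 2*M*S/3)
-337 + u(-18, 23) = -337 + (⅔)*23*(1 - 18) = -337 + (⅔)*23*(-17) = -337 - 782/3 = -1793/3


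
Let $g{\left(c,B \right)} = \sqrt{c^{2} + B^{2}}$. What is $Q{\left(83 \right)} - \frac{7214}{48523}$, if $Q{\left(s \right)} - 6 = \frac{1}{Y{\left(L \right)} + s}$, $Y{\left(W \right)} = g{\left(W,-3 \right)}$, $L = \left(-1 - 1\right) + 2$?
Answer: $\frac{24465987}{4172978} \approx 5.863$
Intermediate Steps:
$L = 0$ ($L = -2 + 2 = 0$)
$g{\left(c,B \right)} = \sqrt{B^{2} + c^{2}}$
$Y{\left(W \right)} = \sqrt{9 + W^{2}}$ ($Y{\left(W \right)} = \sqrt{\left(-3\right)^{2} + W^{2}} = \sqrt{9 + W^{2}}$)
$Q{\left(s \right)} = 6 + \frac{1}{3 + s}$ ($Q{\left(s \right)} = 6 + \frac{1}{\sqrt{9 + 0^{2}} + s} = 6 + \frac{1}{\sqrt{9 + 0} + s} = 6 + \frac{1}{\sqrt{9} + s} = 6 + \frac{1}{3 + s}$)
$Q{\left(83 \right)} - \frac{7214}{48523} = \frac{19 + 6 \cdot 83}{3 + 83} - \frac{7214}{48523} = \frac{19 + 498}{86} - \frac{7214}{48523} = \frac{1}{86} \cdot 517 - \frac{7214}{48523} = \frac{517}{86} - \frac{7214}{48523} = \frac{24465987}{4172978}$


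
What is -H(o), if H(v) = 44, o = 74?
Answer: -44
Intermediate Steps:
-H(o) = -1*44 = -44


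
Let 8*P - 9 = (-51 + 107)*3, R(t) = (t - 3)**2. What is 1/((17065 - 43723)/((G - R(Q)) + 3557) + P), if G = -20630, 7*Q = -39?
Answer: 746824/17684585 ≈ 0.042230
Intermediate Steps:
Q = -39/7 (Q = (1/7)*(-39) = -39/7 ≈ -5.5714)
R(t) = (-3 + t)**2
P = 177/8 (P = 9/8 + ((-51 + 107)*3)/8 = 9/8 + (56*3)/8 = 9/8 + (1/8)*168 = 9/8 + 21 = 177/8 ≈ 22.125)
1/((17065 - 43723)/((G - R(Q)) + 3557) + P) = 1/((17065 - 43723)/((-20630 - (-3 - 39/7)**2) + 3557) + 177/8) = 1/(-26658/((-20630 - (-60/7)**2) + 3557) + 177/8) = 1/(-26658/((-20630 - 1*3600/49) + 3557) + 177/8) = 1/(-26658/((-20630 - 3600/49) + 3557) + 177/8) = 1/(-26658/(-1014470/49 + 3557) + 177/8) = 1/(-26658/(-840177/49) + 177/8) = 1/(-26658*(-49/840177) + 177/8) = 1/(145138/93353 + 177/8) = 1/(17684585/746824) = 746824/17684585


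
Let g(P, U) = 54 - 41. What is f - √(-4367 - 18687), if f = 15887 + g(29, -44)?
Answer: 15900 - I*√23054 ≈ 15900.0 - 151.84*I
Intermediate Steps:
g(P, U) = 13
f = 15900 (f = 15887 + 13 = 15900)
f - √(-4367 - 18687) = 15900 - √(-4367 - 18687) = 15900 - √(-23054) = 15900 - I*√23054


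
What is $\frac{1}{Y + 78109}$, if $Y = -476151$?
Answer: $- \frac{1}{398042} \approx -2.5123 \cdot 10^{-6}$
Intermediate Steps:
$\frac{1}{Y + 78109} = \frac{1}{-476151 + 78109} = \frac{1}{-398042} = - \frac{1}{398042}$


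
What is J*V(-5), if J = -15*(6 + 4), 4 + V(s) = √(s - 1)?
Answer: 600 - 150*I*√6 ≈ 600.0 - 367.42*I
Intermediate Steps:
V(s) = -4 + √(-1 + s) (V(s) = -4 + √(s - 1) = -4 + √(-1 + s))
J = -150 (J = -15*10 = -150)
J*V(-5) = -150*(-4 + √(-1 - 5)) = -150*(-4 + √(-6)) = -150*(-4 + I*√6) = 600 - 150*I*√6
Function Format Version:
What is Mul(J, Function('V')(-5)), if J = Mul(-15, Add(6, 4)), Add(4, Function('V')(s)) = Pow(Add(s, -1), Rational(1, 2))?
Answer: Add(600, Mul(-150, I, Pow(6, Rational(1, 2)))) ≈ Add(600.00, Mul(-367.42, I))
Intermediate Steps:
Function('V')(s) = Add(-4, Pow(Add(-1, s), Rational(1, 2))) (Function('V')(s) = Add(-4, Pow(Add(s, -1), Rational(1, 2))) = Add(-4, Pow(Add(-1, s), Rational(1, 2))))
J = -150 (J = Mul(-15, 10) = -150)
Mul(J, Function('V')(-5)) = Mul(-150, Add(-4, Pow(Add(-1, -5), Rational(1, 2)))) = Mul(-150, Add(-4, Pow(-6, Rational(1, 2)))) = Mul(-150, Add(-4, Mul(I, Pow(6, Rational(1, 2))))) = Add(600, Mul(-150, I, Pow(6, Rational(1, 2))))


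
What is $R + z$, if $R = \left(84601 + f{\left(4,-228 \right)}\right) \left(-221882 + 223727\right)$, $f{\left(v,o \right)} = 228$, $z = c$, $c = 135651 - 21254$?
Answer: $156623902$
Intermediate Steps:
$c = 114397$ ($c = 135651 - 21254 = 114397$)
$z = 114397$
$R = 156509505$ ($R = \left(84601 + 228\right) \left(-221882 + 223727\right) = 84829 \cdot 1845 = 156509505$)
$R + z = 156509505 + 114397 = 156623902$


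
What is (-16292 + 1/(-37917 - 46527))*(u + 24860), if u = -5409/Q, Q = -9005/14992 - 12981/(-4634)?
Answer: -588975084795058359029/1613745761001 ≈ -3.6497e+8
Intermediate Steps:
Q = 76440991/34736464 (Q = -9005*1/14992 - 12981*(-1/4634) = -9005/14992 + 12981/4634 = 76440991/34736464 ≈ 2.2006)
u = -187889533776/76440991 (u = -5409/76440991/34736464 = -5409*34736464/76440991 = -187889533776/76440991 ≈ -2458.0)
(-16292 + 1/(-37917 - 46527))*(u + 24860) = (-16292 + 1/(-37917 - 46527))*(-187889533776/76440991 + 24860) = (-16292 + 1/(-84444))*(1712433502484/76440991) = (-16292 - 1/84444)*(1712433502484/76440991) = -1375761649/84444*1712433502484/76440991 = -588975084795058359029/1613745761001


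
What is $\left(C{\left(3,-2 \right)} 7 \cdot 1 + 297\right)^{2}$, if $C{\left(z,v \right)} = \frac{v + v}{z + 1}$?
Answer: $84100$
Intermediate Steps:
$C{\left(z,v \right)} = \frac{2 v}{1 + z}$
$\left(C{\left(3,-2 \right)} 7 \cdot 1 + 297\right)^{2} = \left(2 \left(-2\right) \frac{1}{1 + 3} \cdot 7 \cdot 1 + 297\right)^{2} = \left(2 \left(-2\right) \frac{1}{4} \cdot 7 \cdot 1 + 297\right)^{2} = \left(\left(-1\right) 7 \cdot 1 + 297\right)^{2} = \left(\left(-7\right) 1 + 297\right)^{2} = \left(-7 + 297\right)^{2} = 290^{2} = 84100$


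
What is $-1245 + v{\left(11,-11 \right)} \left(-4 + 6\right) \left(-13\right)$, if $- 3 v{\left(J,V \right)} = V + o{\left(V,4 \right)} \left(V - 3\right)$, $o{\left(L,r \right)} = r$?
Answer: $- \frac{5477}{3} \approx -1825.7$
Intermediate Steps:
$v{\left(J,V \right)} = 4 - \frac{5 V}{3}$ ($v{\left(J,V \right)} = - \frac{V + 4 \left(V - 3\right)}{3} = - \frac{V + 4 \left(-3 + V\right)}{3} = - \frac{V + \left(-12 + 4 V\right)}{3} = - \frac{-12 + 5 V}{3} = 4 - \frac{5 V}{3}$)
$-1245 + v{\left(11,-11 \right)} \left(-4 + 6\right) \left(-13\right) = -1245 + \left(4 - - \frac{55}{3}\right) \left(-4 + 6\right) \left(-13\right) = -1245 + \left(4 + \frac{55}{3}\right) 2 \left(-13\right) = -1245 + \frac{67}{3} \left(-26\right) = -1245 - \frac{1742}{3} = - \frac{5477}{3}$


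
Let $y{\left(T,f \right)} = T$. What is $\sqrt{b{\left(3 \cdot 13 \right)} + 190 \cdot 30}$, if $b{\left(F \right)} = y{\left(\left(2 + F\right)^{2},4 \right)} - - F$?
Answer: $2 \sqrt{1855} \approx 86.139$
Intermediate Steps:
$b{\left(F \right)} = F + \left(2 + F\right)^{2}$ ($b{\left(F \right)} = \left(2 + F\right)^{2} - - F = \left(2 + F\right)^{2} + F = F + \left(2 + F\right)^{2}$)
$\sqrt{b{\left(3 \cdot 13 \right)} + 190 \cdot 30} = \sqrt{\left(3 \cdot 13 + \left(2 + 3 \cdot 13\right)^{2}\right) + 190 \cdot 30} = \sqrt{\left(39 + \left(2 + 39\right)^{2}\right) + 5700} = \sqrt{\left(39 + 41^{2}\right) + 5700} = \sqrt{\left(39 + 1681\right) + 5700} = \sqrt{1720 + 5700} = \sqrt{7420} = 2 \sqrt{1855}$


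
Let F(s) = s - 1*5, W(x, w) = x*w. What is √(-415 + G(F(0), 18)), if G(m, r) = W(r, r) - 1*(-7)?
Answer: 2*I*√21 ≈ 9.1651*I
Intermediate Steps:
W(x, w) = w*x
F(s) = -5 + s (F(s) = s - 5 = -5 + s)
G(m, r) = 7 + r² (G(m, r) = r*r - 1*(-7) = r² + 7 = 7 + r²)
√(-415 + G(F(0), 18)) = √(-415 + (7 + 18²)) = √(-415 + (7 + 324)) = √(-415 + 331) = √(-84) = 2*I*√21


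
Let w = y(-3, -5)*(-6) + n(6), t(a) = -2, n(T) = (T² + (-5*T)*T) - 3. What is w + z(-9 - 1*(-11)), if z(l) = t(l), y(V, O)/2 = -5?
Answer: -89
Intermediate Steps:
y(V, O) = -10 (y(V, O) = 2*(-5) = -10)
n(T) = -3 - 4*T² (n(T) = (T² - 5*T²) - 3 = -4*T² - 3 = -3 - 4*T²)
z(l) = -2
w = -87 (w = -10*(-6) + (-3 - 4*6²) = 60 + (-3 - 4*36) = 60 + (-3 - 144) = 60 - 147 = -87)
w + z(-9 - 1*(-11)) = -87 - 2 = -89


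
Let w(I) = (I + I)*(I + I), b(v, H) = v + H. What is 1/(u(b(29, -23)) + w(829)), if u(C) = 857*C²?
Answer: 1/2779816 ≈ 3.5974e-7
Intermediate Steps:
b(v, H) = H + v
w(I) = 4*I² (w(I) = (2*I)*(2*I) = 4*I²)
1/(u(b(29, -23)) + w(829)) = 1/(857*(-23 + 29)² + 4*829²) = 1/(857*6² + 4*687241) = 1/(857*36 + 2748964) = 1/(30852 + 2748964) = 1/2779816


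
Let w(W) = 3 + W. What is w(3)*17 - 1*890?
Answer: -788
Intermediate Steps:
w(3)*17 - 1*890 = (3 + 3)*17 - 1*890 = 6*17 - 890 = 102 - 890 = -788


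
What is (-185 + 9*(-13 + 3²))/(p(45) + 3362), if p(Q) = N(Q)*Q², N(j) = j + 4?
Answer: -221/102587 ≈ -0.0021543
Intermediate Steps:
N(j) = 4 + j
p(Q) = Q²*(4 + Q) (p(Q) = (4 + Q)*Q² = Q²*(4 + Q))
(-185 + 9*(-13 + 3²))/(p(45) + 3362) = (-185 + 9*(-13 + 3²))/(45²*(4 + 45) + 3362) = (-185 + 9*(-13 + 9))/(2025*49 + 3362) = (-185 + 9*(-4))/(99225 + 3362) = (-185 - 36)/102587 = -221*1/102587 = -221/102587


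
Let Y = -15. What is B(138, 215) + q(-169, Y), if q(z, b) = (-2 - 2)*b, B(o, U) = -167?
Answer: -107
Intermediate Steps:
q(z, b) = -4*b
B(138, 215) + q(-169, Y) = -167 - 4*(-15) = -167 + 60 = -107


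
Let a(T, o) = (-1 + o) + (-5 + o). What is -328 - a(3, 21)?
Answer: -364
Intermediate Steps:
a(T, o) = -6 + 2*o
-328 - a(3, 21) = -328 - (-6 + 2*21) = -328 - (-6 + 42) = -328 - 1*36 = -328 - 36 = -364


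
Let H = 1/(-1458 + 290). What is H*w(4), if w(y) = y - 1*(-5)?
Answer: -9/1168 ≈ -0.0077055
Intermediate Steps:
w(y) = 5 + y (w(y) = y + 5 = 5 + y)
H = -1/1168 (H = 1/(-1168) = -1/1168 ≈ -0.00085616)
H*w(4) = -(5 + 4)/1168 = -1/1168*9 = -9/1168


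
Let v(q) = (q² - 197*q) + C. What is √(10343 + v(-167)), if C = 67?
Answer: √71198 ≈ 266.83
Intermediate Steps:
v(q) = 67 + q² - 197*q (v(q) = (q² - 197*q) + 67 = 67 + q² - 197*q)
√(10343 + v(-167)) = √(10343 + (67 + (-167)² - 197*(-167))) = √(10343 + (67 + 27889 + 32899)) = √(10343 + 60855) = √71198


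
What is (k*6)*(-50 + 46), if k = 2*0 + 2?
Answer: -48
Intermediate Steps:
k = 2 (k = 0 + 2 = 2)
(k*6)*(-50 + 46) = (2*6)*(-50 + 46) = 12*(-4) = -48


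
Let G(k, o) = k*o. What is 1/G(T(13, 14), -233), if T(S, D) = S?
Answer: -1/3029 ≈ -0.00033014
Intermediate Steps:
1/G(T(13, 14), -233) = 1/(13*(-233)) = 1/(-3029) = -1/3029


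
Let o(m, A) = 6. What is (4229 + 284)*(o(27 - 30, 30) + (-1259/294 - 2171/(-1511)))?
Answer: 6324197777/444234 ≈ 14236.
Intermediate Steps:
(4229 + 284)*(o(27 - 30, 30) + (-1259/294 - 2171/(-1511))) = (4229 + 284)*(6 + (-1259/294 - 2171/(-1511))) = 4513*(6 + (-1259*1/294 - 2171*(-1/1511))) = 4513*(6 + (-1259/294 + 2171/1511)) = 4513*(6 - 1264075/444234) = 4513*(1401329/444234) = 6324197777/444234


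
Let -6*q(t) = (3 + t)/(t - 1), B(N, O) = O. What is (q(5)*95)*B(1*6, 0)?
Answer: 0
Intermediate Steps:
q(t) = -(3 + t)/(6*(-1 + t)) (q(t) = -(3 + t)/(6*(t - 1)) = -(3 + t)/(6*(-1 + t)))
(q(5)*95)*B(1*6, 0) = (((-3 - 1*5)/(6*(-1 + 5)))*95)*0 = (((⅙)*(-3 - 5)/4)*95)*0 = (((⅙)*(¼)*(-8))*95)*0 = -⅓*95*0 = -95/3*0 = 0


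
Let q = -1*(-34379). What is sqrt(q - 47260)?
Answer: I*sqrt(12881) ≈ 113.49*I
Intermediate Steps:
q = 34379
sqrt(q - 47260) = sqrt(34379 - 47260) = sqrt(-12881) = I*sqrt(12881)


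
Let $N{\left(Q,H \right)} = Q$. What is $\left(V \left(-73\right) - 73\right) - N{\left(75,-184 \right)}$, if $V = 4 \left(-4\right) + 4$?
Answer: $728$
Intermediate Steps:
$V = -12$ ($V = -16 + 4 = -12$)
$\left(V \left(-73\right) - 73\right) - N{\left(75,-184 \right)} = \left(\left(-12\right) \left(-73\right) - 73\right) - 75 = \left(876 - 73\right) - 75 = 803 - 75 = 728$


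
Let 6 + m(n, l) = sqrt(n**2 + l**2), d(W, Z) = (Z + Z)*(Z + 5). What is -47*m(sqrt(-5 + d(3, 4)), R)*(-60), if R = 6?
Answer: -16920 + 2820*sqrt(103) ≈ 11700.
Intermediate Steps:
d(W, Z) = 2*Z*(5 + Z) (d(W, Z) = (2*Z)*(5 + Z) = 2*Z*(5 + Z))
m(n, l) = -6 + sqrt(l**2 + n**2) (m(n, l) = -6 + sqrt(n**2 + l**2) = -6 + sqrt(l**2 + n**2))
-47*m(sqrt(-5 + d(3, 4)), R)*(-60) = -47*(-6 + sqrt(6**2 + (sqrt(-5 + 2*4*(5 + 4)))**2))*(-60) = -47*(-6 + sqrt(36 + (sqrt(-5 + 2*4*9))**2))*(-60) = -47*(-6 + sqrt(36 + (sqrt(-5 + 72))**2))*(-60) = -47*(-6 + sqrt(36 + (sqrt(67))**2))*(-60) = -47*(-6 + sqrt(36 + 67))*(-60) = -47*(-6 + sqrt(103))*(-60) = (282 - 47*sqrt(103))*(-60) = -16920 + 2820*sqrt(103)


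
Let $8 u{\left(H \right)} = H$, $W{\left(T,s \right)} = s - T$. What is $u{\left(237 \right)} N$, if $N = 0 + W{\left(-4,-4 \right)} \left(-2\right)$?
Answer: $0$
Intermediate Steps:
$u{\left(H \right)} = \frac{H}{8}$
$N = 0$ ($N = 0 + \left(-4 - -4\right) \left(-2\right) = 0 + \left(-4 + 4\right) \left(-2\right) = 0 + 0 \left(-2\right) = 0 + 0 = 0$)
$u{\left(237 \right)} N = \frac{1}{8} \cdot 237 \cdot 0 = \frac{237}{8} \cdot 0 = 0$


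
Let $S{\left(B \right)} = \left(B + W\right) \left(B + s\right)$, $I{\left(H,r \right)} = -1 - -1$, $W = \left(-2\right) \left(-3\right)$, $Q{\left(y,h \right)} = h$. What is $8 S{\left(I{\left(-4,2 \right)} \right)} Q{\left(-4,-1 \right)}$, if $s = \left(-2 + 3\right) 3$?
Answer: $-144$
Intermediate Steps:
$W = 6$
$I{\left(H,r \right)} = 0$ ($I{\left(H,r \right)} = -1 + 1 = 0$)
$s = 3$ ($s = 1 \cdot 3 = 3$)
$S{\left(B \right)} = \left(3 + B\right) \left(6 + B\right)$ ($S{\left(B \right)} = \left(B + 6\right) \left(B + 3\right) = \left(6 + B\right) \left(3 + B\right) = \left(3 + B\right) \left(6 + B\right)$)
$8 S{\left(I{\left(-4,2 \right)} \right)} Q{\left(-4,-1 \right)} = 8 \left(18 + 0^{2} + 9 \cdot 0\right) \left(-1\right) = 8 \left(18 + 0 + 0\right) \left(-1\right) = 8 \cdot 18 \left(-1\right) = 144 \left(-1\right) = -144$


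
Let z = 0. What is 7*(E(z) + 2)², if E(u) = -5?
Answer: 63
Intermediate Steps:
7*(E(z) + 2)² = 7*(-5 + 2)² = 7*(-3)² = 7*9 = 63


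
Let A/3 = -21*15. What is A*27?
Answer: -25515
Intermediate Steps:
A = -945 (A = 3*(-21*15) = 3*(-315) = -945)
A*27 = -945*27 = -25515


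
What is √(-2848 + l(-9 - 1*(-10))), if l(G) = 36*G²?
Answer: 2*I*√703 ≈ 53.028*I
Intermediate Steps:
√(-2848 + l(-9 - 1*(-10))) = √(-2848 + 36*(-9 - 1*(-10))²) = √(-2848 + 36*(-9 + 10)²) = √(-2848 + 36*1²) = √(-2848 + 36*1) = √(-2848 + 36) = √(-2812) = 2*I*√703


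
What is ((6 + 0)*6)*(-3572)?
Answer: -128592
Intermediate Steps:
((6 + 0)*6)*(-3572) = (6*6)*(-3572) = 36*(-3572) = -128592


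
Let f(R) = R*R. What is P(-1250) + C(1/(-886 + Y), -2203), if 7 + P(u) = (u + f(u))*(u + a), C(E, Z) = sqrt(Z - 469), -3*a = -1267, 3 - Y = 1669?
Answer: -3876583771/3 + 4*I*sqrt(167) ≈ -1.2922e+9 + 51.691*I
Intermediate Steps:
Y = -1666 (Y = 3 - 1*1669 = 3 - 1669 = -1666)
a = 1267/3 (a = -1/3*(-1267) = 1267/3 ≈ 422.33)
C(E, Z) = sqrt(-469 + Z)
f(R) = R**2
P(u) = -7 + (1267/3 + u)*(u + u**2) (P(u) = -7 + (u + u**2)*(u + 1267/3) = -7 + (u + u**2)*(1267/3 + u) = -7 + (1267/3 + u)*(u + u**2))
P(-1250) + C(1/(-886 + Y), -2203) = (-7 + (-1250)**3 + (1267/3)*(-1250) + (1270/3)*(-1250)**2) + sqrt(-469 - 2203) = (-7 - 1953125000 - 1583750/3 + (1270/3)*1562500) + sqrt(-2672) = (-7 - 1953125000 - 1583750/3 + 1984375000/3) + 4*I*sqrt(167) = -3876583771/3 + 4*I*sqrt(167)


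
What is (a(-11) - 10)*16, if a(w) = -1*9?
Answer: -304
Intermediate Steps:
a(w) = -9
(a(-11) - 10)*16 = (-9 - 10)*16 = -19*16 = -304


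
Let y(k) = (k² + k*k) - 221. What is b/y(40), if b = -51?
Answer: -17/993 ≈ -0.017120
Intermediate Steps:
y(k) = -221 + 2*k² (y(k) = (k² + k²) - 221 = 2*k² - 221 = -221 + 2*k²)
b/y(40) = -51/(-221 + 2*40²) = -51/(-221 + 2*1600) = -51/(-221 + 3200) = -51/2979 = -51*1/2979 = -17/993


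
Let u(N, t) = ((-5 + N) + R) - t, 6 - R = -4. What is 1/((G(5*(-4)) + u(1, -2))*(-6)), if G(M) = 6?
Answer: -1/84 ≈ -0.011905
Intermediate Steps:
R = 10 (R = 6 - 1*(-4) = 6 + 4 = 10)
u(N, t) = 5 + N - t (u(N, t) = ((-5 + N) + 10) - t = (5 + N) - t = 5 + N - t)
1/((G(5*(-4)) + u(1, -2))*(-6)) = 1/((6 + (5 + 1 - 1*(-2)))*(-6)) = 1/((6 + (5 + 1 + 2))*(-6)) = 1/((6 + 8)*(-6)) = 1/(14*(-6)) = 1/(-84) = -1/84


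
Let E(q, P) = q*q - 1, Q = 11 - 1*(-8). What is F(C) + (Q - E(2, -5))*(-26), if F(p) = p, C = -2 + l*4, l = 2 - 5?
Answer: -430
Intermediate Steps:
l = -3
C = -14 (C = -2 - 3*4 = -2 - 12 = -14)
Q = 19 (Q = 11 + 8 = 19)
E(q, P) = -1 + q**2 (E(q, P) = q**2 - 1 = -1 + q**2)
F(C) + (Q - E(2, -5))*(-26) = -14 + (19 - (-1 + 2**2))*(-26) = -14 + (19 - (-1 + 4))*(-26) = -14 + (19 - 1*3)*(-26) = -14 + (19 - 3)*(-26) = -14 + 16*(-26) = -14 - 416 = -430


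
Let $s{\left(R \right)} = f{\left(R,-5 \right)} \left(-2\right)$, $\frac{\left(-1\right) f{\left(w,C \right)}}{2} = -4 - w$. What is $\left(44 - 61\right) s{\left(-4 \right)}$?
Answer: $0$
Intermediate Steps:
$f{\left(w,C \right)} = 8 + 2 w$ ($f{\left(w,C \right)} = - 2 \left(-4 - w\right) = 8 + 2 w$)
$s{\left(R \right)} = -16 - 4 R$ ($s{\left(R \right)} = \left(8 + 2 R\right) \left(-2\right) = -16 - 4 R$)
$\left(44 - 61\right) s{\left(-4 \right)} = \left(44 - 61\right) \left(-16 - -16\right) = - 17 \left(-16 + 16\right) = \left(-17\right) 0 = 0$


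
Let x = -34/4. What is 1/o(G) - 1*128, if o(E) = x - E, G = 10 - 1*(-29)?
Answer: -12162/95 ≈ -128.02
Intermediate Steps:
x = -17/2 (x = -34*¼ = -17/2 ≈ -8.5000)
G = 39 (G = 10 + 29 = 39)
o(E) = -17/2 - E
1/o(G) - 1*128 = 1/(-17/2 - 1*39) - 1*128 = 1/(-17/2 - 39) - 128 = 1/(-95/2) - 128 = -2/95 - 128 = -12162/95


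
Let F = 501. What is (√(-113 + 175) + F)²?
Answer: (501 + √62)² ≈ 2.5895e+5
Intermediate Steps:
(√(-113 + 175) + F)² = (√(-113 + 175) + 501)² = (√62 + 501)² = (501 + √62)²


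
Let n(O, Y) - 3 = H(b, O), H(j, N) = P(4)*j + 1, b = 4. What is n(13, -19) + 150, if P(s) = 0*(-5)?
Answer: 154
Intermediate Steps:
P(s) = 0
H(j, N) = 1 (H(j, N) = 0*j + 1 = 0 + 1 = 1)
n(O, Y) = 4 (n(O, Y) = 3 + 1 = 4)
n(13, -19) + 150 = 4 + 150 = 154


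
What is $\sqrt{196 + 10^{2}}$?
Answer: $2 \sqrt{74} \approx 17.205$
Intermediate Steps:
$\sqrt{196 + 10^{2}} = \sqrt{196 + 100} = \sqrt{296} = 2 \sqrt{74}$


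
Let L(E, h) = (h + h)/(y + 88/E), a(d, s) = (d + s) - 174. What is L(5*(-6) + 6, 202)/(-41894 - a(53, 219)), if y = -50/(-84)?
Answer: 707/225707 ≈ 0.0031324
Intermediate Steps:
y = 25/42 (y = -50*(-1/84) = 25/42 ≈ 0.59524)
a(d, s) = -174 + d + s
L(E, h) = 2*h/(25/42 + 88/E) (L(E, h) = (h + h)/(25/42 + 88/E) = (2*h)/(25/42 + 88/E) = 2*h/(25/42 + 88/E))
L(5*(-6) + 6, 202)/(-41894 - a(53, 219)) = (84*(5*(-6) + 6)*202/(3696 + 25*(5*(-6) + 6)))/(-41894 - (-174 + 53 + 219)) = (84*(-30 + 6)*202/(3696 + 25*(-30 + 6)))/(-41894 - 1*98) = (84*(-24)*202/(3696 + 25*(-24)))/(-41894 - 98) = (84*(-24)*202/(3696 - 600))/(-41992) = (84*(-24)*202/3096)*(-1/41992) = (84*(-24)*202*(1/3096))*(-1/41992) = -5656/43*(-1/41992) = 707/225707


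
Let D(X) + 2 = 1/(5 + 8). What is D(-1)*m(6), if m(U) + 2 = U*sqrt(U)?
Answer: 50/13 - 150*sqrt(6)/13 ≈ -24.417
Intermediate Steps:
m(U) = -2 + U**(3/2) (m(U) = -2 + U*sqrt(U) = -2 + U**(3/2))
D(X) = -25/13 (D(X) = -2 + 1/(5 + 8) = -2 + 1/13 = -25/13)
D(-1)*m(6) = -25*(-2 + 6**(3/2))/13 = -25*(-2 + 6*sqrt(6))/13 = 50/13 - 150*sqrt(6)/13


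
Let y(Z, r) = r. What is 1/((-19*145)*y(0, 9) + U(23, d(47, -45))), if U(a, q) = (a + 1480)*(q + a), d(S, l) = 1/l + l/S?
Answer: 235/1950866 ≈ 0.00012046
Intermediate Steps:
d(S, l) = 1/l + l/S
U(a, q) = (1480 + a)*(a + q)
1/((-19*145)*y(0, 9) + U(23, d(47, -45))) = 1/(-19*145*9 + (23² + 1480*23 + 1480*(1/(-45) - 45/47) + 23*(1/(-45) - 45/47))) = 1/(-2755*9 + (529 + 34040 + 1480*(-1/45 - 45*1/47) + 23*(-1/45 - 45*1/47))) = 1/(-24795 + (529 + 34040 + 1480*(-1/45 - 45/47) + 23*(-1/45 - 45/47))) = 1/(-24795 + (529 + 34040 + 1480*(-2072/2115) + 23*(-2072/2115))) = 1/(-24795 + (529 + 34040 - 613312/423 - 47656/2115)) = 1/(-24795 + 7777691/235) = 1/(1950866/235) = 235/1950866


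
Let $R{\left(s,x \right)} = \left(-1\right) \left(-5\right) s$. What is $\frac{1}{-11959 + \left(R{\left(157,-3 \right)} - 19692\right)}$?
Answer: $- \frac{1}{30866} \approx -3.2398 \cdot 10^{-5}$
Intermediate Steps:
$R{\left(s,x \right)} = 5 s$
$\frac{1}{-11959 + \left(R{\left(157,-3 \right)} - 19692\right)} = \frac{1}{-11959 + \left(5 \cdot 157 - 19692\right)} = \frac{1}{-11959 + \left(785 - 19692\right)} = \frac{1}{-11959 - 18907} = \frac{1}{-30866} = - \frac{1}{30866}$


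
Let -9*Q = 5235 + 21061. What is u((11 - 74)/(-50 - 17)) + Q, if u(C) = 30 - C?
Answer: -1744309/603 ≈ -2892.7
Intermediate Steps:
Q = -26296/9 (Q = -(5235 + 21061)/9 = -⅑*26296 = -26296/9 ≈ -2921.8)
u((11 - 74)/(-50 - 17)) + Q = (30 - (11 - 74)/(-50 - 17)) - 26296/9 = (30 - (-63)/(-67)) - 26296/9 = (30 - (-63)*(-1)/67) - 26296/9 = (30 - 1*63/67) - 26296/9 = (30 - 63/67) - 26296/9 = 1947/67 - 26296/9 = -1744309/603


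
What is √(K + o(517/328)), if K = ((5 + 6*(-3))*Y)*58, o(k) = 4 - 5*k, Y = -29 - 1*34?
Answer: √1277509406/164 ≈ 217.94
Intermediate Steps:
Y = -63 (Y = -29 - 34 = -63)
K = 47502 (K = ((5 + 6*(-3))*(-63))*58 = ((5 - 18)*(-63))*58 = -13*(-63)*58 = 819*58 = 47502)
√(K + o(517/328)) = √(47502 + (4 - 2585/328)) = √(47502 - 1273/328) = √(15579383/328) = √1277509406/164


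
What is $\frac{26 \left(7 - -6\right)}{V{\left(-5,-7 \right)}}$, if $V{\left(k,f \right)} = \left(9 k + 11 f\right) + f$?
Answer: $- \frac{338}{129} \approx -2.6202$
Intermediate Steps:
$V{\left(k,f \right)} = 9 k + 12 f$
$\frac{26 \left(7 - -6\right)}{V{\left(-5,-7 \right)}} = \frac{26 \left(7 - -6\right)}{9 \left(-5\right) + 12 \left(-7\right)} = \frac{26 \left(7 + 6\right)}{-45 - 84} = \frac{26 \cdot 13}{-129} = 338 \left(- \frac{1}{129}\right) = - \frac{338}{129}$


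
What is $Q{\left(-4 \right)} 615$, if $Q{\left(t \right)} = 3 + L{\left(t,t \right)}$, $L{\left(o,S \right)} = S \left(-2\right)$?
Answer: $6765$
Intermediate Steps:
$L{\left(o,S \right)} = - 2 S$
$Q{\left(t \right)} = 3 - 2 t$
$Q{\left(-4 \right)} 615 = \left(3 - -8\right) 615 = \left(3 + 8\right) 615 = 11 \cdot 615 = 6765$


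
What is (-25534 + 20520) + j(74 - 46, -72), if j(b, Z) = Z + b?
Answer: -5058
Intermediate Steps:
(-25534 + 20520) + j(74 - 46, -72) = (-25534 + 20520) + (-72 + (74 - 46)) = -5014 + (-72 + 28) = -5014 - 44 = -5058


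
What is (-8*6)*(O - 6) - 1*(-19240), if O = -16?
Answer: 20296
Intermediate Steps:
(-8*6)*(O - 6) - 1*(-19240) = (-8*6)*(-16 - 6) - 1*(-19240) = -48*(-22) + 19240 = 1056 + 19240 = 20296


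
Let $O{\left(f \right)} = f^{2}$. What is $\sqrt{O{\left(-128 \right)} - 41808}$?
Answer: $4 i \sqrt{1589} \approx 159.45 i$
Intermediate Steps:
$\sqrt{O{\left(-128 \right)} - 41808} = \sqrt{\left(-128\right)^{2} - 41808} = \sqrt{16384 - 41808} = \sqrt{-25424} = 4 i \sqrt{1589}$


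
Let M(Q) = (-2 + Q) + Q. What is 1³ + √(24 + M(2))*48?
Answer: 1 + 48*√26 ≈ 245.75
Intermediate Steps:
M(Q) = -2 + 2*Q
1³ + √(24 + M(2))*48 = 1³ + √(24 + (-2 + 2*2))*48 = 1 + √(24 + (-2 + 4))*48 = 1 + √(24 + 2)*48 = 1 + √26*48 = 1 + 48*√26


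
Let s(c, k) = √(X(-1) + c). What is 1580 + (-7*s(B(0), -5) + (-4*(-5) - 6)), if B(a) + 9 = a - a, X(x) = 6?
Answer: 1594 - 7*I*√3 ≈ 1594.0 - 12.124*I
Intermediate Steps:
B(a) = -9 (B(a) = -9 + (a - a) = -9 + 0 = -9)
s(c, k) = √(6 + c)
1580 + (-7*s(B(0), -5) + (-4*(-5) - 6)) = 1580 + (-7*√(6 - 9) + (-4*(-5) - 6)) = 1580 + (-7*I*√3 + (20 - 6)) = 1580 + (-7*I*√3 + 14) = 1580 + (14 - 7*I*√3) = 1594 - 7*I*√3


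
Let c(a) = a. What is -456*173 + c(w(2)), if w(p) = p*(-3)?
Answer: -78894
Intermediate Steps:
w(p) = -3*p
-456*173 + c(w(2)) = -456*173 - 3*2 = -78888 - 6 = -78894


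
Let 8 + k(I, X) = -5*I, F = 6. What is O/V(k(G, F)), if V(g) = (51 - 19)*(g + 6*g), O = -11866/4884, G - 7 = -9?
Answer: -5933/1094016 ≈ -0.0054231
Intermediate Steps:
G = -2 (G = 7 - 9 = -2)
k(I, X) = -8 - 5*I
O = -5933/2442 (O = -11866*1/4884 = -5933/2442 ≈ -2.4296)
V(g) = 224*g (V(g) = 32*(7*g) = 224*g)
O/V(k(G, F)) = -5933*1/(224*(-8 - 5*(-2)))/2442 = -5933*1/(224*(-8 + 10))/2442 = -5933/(2442*(224*2)) = -5933/2442/448 = -5933/2442*1/448 = -5933/1094016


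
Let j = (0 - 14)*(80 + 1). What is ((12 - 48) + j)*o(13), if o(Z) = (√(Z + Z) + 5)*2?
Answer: -11700 - 2340*√26 ≈ -23632.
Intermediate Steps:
j = -1134 (j = -14*81 = -1134)
o(Z) = 10 + 2*√2*√Z (o(Z) = (√(2*Z) + 5)*2 = (√2*√Z + 5)*2 = (5 + √2*√Z)*2 = 10 + 2*√2*√Z)
((12 - 48) + j)*o(13) = ((12 - 48) - 1134)*(10 + 2*√2*√13) = (-36 - 1134)*(10 + 2*√26) = -1170*(10 + 2*√26) = -11700 - 2340*√26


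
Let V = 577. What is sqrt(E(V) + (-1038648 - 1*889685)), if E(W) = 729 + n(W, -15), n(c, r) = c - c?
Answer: 2*I*sqrt(481901) ≈ 1388.4*I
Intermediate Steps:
n(c, r) = 0
E(W) = 729 (E(W) = 729 + 0 = 729)
sqrt(E(V) + (-1038648 - 1*889685)) = sqrt(729 + (-1038648 - 1*889685)) = sqrt(729 + (-1038648 - 889685)) = sqrt(729 - 1928333) = sqrt(-1927604) = 2*I*sqrt(481901)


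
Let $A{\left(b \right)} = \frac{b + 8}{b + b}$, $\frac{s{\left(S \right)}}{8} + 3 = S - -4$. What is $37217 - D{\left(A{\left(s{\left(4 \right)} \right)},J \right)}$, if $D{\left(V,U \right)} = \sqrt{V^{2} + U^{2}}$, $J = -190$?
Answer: $37217 - \frac{\sqrt{902509}}{5} \approx 37027.0$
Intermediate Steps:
$s{\left(S \right)} = 8 + 8 S$ ($s{\left(S \right)} = -24 + 8 \left(S - -4\right) = -24 + 8 \left(S + 4\right) = -24 + 8 \left(4 + S\right) = -24 + \left(32 + 8 S\right) = 8 + 8 S$)
$A{\left(b \right)} = \frac{8 + b}{2 b}$
$D{\left(V,U \right)} = \sqrt{U^{2} + V^{2}}$
$37217 - D{\left(A{\left(s{\left(4 \right)} \right)},J \right)} = 37217 - \sqrt{\left(-190\right)^{2} + \left(\frac{8 + \left(8 + 8 \cdot 4\right)}{2 \left(8 + 8 \cdot 4\right)}\right)^{2}} = 37217 - \sqrt{36100 + \left(\frac{8 + \left(8 + 32\right)}{2 \left(8 + 32\right)}\right)^{2}} = 37217 - \sqrt{36100 + \left(\frac{8 + 40}{2 \cdot 40}\right)^{2}} = 37217 - \sqrt{36100 + \left(\frac{1}{2} \cdot \frac{1}{40} \cdot 48\right)^{2}} = 37217 - \sqrt{36100 + \left(\frac{3}{5}\right)^{2}} = 37217 - \sqrt{36100 + \frac{9}{25}} = 37217 - \sqrt{\frac{902509}{25}} = 37217 - \frac{\sqrt{902509}}{5}$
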